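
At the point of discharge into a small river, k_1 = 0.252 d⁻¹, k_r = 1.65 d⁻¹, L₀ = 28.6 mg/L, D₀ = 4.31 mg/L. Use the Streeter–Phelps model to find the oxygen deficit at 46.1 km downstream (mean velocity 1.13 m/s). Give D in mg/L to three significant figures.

D ≈ 4.19 mg/L

Travel time t = x/v = 46.1 km / (1.13 m/s) = 46100 m / 1.13 m/s = 40800 s = 0.4722 d.
k_1 L₀/(k_r−k_1) = 0.252×28.6/(1.65−0.252) = 7.207/1.398 = 5.155 mg/L.
e^(−k_1 t) = e^(−0.252×0.4722) = 0.8878; e^(−k_r t) = e^(−1.65×0.4722) = 0.4588.
D = 5.155 × (0.8878 − 0.4588) + 4.31 × 0.4588 = 2.212 + 1.978 = 4.189 mg/L.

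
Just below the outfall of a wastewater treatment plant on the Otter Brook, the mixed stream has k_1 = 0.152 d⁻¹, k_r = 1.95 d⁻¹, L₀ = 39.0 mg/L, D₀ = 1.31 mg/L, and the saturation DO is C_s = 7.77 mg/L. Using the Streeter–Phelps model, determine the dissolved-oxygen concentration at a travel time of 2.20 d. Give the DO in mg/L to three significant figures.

k_1 L₀/(k_r−k_1) = 0.152×39.0/(1.95−0.152) = 5.928/1.798 = 3.297 mg/L.
e^(−k_1 t) = e^(−0.152×2.200) = 0.7158; e^(−k_r t) = e^(−1.95×2.200) = 0.01370.
D = 3.297 × (0.7158 − 0.01370) + 1.31 × 0.01370 = 2.315 + 0.01795 = 2.333 mg/L.
DO = C_s − D = 7.77 − 2.333 = 5.437 mg/L.

DO ≈ 5.44 mg/L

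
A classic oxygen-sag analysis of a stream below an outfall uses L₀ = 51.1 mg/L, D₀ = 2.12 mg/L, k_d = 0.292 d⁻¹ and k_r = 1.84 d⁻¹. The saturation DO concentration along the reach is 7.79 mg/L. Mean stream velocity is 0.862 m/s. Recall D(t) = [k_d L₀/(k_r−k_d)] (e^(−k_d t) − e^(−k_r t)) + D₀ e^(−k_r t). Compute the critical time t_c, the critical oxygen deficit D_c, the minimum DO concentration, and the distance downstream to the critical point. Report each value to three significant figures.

t_c = [1/(k_r−k_d)] ln[(k_r/k_d)(1 − D₀(k_r−k_d)/(k_d L₀))]
= [1/(1.84−0.292)] ln[(1.84/0.292)(1 − 2.12×1.548/(0.292×51.1))]
= (1/1.548) ln[6.301 × 0.7801] = 0.6460 × ln(4.915) = 0.6460 × 1.592 = 1.029 d.
D_c = (k_d/k_r) L₀ e^(−k_d t_c) = (0.292/1.84) × 51.1 × e^(−0.292×1.029) = 0.1587 × 51.1 × 0.7405 = 6.005 mg/L.
Minimum DO = C_s − D_c = 7.79 − 6.005 = 1.785 mg/L.
x_c = v t_c = 0.862 m/s × 1.029 d × 86400 s/d = 76610 m ≈ 76.6 km.

t_c ≈ 1.03 d; D_c ≈ 6.01 mg/L; min DO ≈ 1.78 mg/L; x_c ≈ 76.6 km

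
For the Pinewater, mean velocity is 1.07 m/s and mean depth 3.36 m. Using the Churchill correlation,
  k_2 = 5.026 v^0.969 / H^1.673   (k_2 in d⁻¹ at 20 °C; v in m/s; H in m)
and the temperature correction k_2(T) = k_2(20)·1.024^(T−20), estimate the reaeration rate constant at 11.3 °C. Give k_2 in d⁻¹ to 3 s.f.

k_2 ≈ 0.575 d⁻¹

k_2(20) = 5.026 × 1.07^0.969 / 3.36^1.673 = 5.026 × 1.068 / 7.596 = 0.7065 d⁻¹.
k_2(11.3) = 0.7065 × 1.024^(11.3−20) = 0.7065 × 0.8136 = 0.5748 d⁻¹.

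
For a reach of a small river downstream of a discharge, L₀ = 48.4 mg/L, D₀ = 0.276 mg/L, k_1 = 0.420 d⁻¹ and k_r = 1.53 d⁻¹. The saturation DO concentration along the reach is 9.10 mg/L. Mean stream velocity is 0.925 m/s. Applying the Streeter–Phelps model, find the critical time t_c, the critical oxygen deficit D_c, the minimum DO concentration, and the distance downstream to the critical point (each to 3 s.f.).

t_c ≈ 1.15 d; D_c ≈ 8.19 mg/L; min DO ≈ 0.907 mg/L; x_c ≈ 92.0 km

At the critical point dD/dt = 0, so k_1 L₀ e^(−k_1 t) = k_r D. Substituting D(t) from the Streeter–Phelps equation and solving for t gives
t_c = ln[(k_r/k_1)(1 − D₀(k_r−k_1)/(k_1 L₀))] / (k_r−k_1).
Here k_r−k_1 = 1.110 d⁻¹ and 1 − D₀(k_r−k_1)/(k_1 L₀) = 1 − 0.276×1.110/(0.420×48.4) = 0.9849, so
t_c = ln(3.643 × 0.9849) / 1.110 = 1.278 / 1.110 = 1.151 d.
D_c = (k_1/k_r) L₀ e^(−k_1 t_c) = (0.420/1.53) × 48.4 × e^(−0.420×1.151) = 0.2745 × 48.4 × 0.6167 = 8.193 mg/L.
Minimum DO = C_s − D_c = 9.10 − 8.193 = 0.9067 mg/L.
x_c = v t_c = 0.925 m/s × 1.151 d × 86400 s/d = 91990 m ≈ 92.0 km.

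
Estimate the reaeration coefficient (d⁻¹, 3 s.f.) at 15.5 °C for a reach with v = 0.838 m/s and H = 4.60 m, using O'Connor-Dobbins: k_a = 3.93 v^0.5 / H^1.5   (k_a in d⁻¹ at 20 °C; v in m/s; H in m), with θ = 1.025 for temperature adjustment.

k_a ≈ 0.326 d⁻¹

k_a(20) = 3.93 × 0.838^0.5 / 4.60^1.5 = 3.93 × 0.9154 / 9.866 = 0.3647 d⁻¹.
k_a(15.5) = 0.3647 × 1.025^(15.5−20) = 0.3647 × 0.8948 = 0.3263 d⁻¹.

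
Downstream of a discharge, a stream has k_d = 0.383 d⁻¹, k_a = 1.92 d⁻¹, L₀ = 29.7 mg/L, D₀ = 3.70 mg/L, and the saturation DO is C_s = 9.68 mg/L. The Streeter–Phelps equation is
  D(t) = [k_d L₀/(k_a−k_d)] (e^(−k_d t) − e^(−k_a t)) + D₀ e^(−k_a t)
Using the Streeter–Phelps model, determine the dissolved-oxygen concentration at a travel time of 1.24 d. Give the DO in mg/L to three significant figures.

k_d L₀/(k_a−k_d) = 0.383×29.7/(1.92−0.383) = 11.38/1.537 = 7.401 mg/L.
e^(−k_d t) = e^(−0.383×1.240) = 0.6219; e^(−k_a t) = e^(−1.92×1.240) = 0.09248.
D = 7.401 × (0.6219 − 0.09248) + 3.70 × 0.09248 = 3.918 + 0.3422 = 4.261 mg/L.
DO = C_s − D = 9.68 − 4.261 = 5.419 mg/L.

DO ≈ 5.42 mg/L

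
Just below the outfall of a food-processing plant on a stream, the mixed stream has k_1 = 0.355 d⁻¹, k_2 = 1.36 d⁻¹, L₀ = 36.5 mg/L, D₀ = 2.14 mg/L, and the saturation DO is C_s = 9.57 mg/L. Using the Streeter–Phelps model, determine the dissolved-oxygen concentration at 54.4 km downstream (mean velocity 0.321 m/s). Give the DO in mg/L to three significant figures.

Travel time t = x/v = 54.4 km / (0.321 m/s) = 54400 m / 0.321 m/s = 169500 s = 1.961 d.
k_1 L₀/(k_2−k_1) = 0.355×36.5/(1.36−0.355) = 12.96/1.005 = 12.89 mg/L.
e^(−k_1 t) = e^(−0.355×1.961) = 0.4984; e^(−k_2 t) = e^(−1.36×1.961) = 0.06942.
D = 12.89 × (0.4984 − 0.06942) + 2.14 × 0.06942 = 5.531 + 0.1486 = 5.680 mg/L.
DO = C_s − D = 9.57 − 5.680 = 3.890 mg/L.

DO ≈ 3.89 mg/L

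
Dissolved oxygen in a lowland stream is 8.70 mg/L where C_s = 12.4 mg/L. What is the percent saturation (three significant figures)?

% saturation = C/C_s × 100 = 8.70/12.4 × 100 = 70.2 %.

70.2 % saturation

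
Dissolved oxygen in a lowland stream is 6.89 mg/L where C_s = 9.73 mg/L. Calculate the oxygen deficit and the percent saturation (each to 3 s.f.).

D ≈ 2.84 mg/L; 70.8 % saturation

D = C_s − C = 9.73 − 6.89 = 2.84 mg/L.
% saturation = 6.89/9.73 × 100 = 70.8 %.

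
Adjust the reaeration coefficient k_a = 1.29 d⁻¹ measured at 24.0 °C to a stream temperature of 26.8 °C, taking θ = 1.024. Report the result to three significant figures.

k_a(T₂) = k_a(T₁) · θ^(T₂−T₁) = 1.29 × 1.024^(26.8−24.0)
= 1.29 × 1.024^2.80 = 1.29 × 1.069 = 1.379 d⁻¹.

k_a ≈ 1.38 d⁻¹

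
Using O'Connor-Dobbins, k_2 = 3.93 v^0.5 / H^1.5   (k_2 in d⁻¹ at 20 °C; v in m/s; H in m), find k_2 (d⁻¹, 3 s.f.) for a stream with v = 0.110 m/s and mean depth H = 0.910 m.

k_2 = 3.93 × 0.110^0.5 / 0.910^1.5 = 3.93 × 0.3317 / 0.8681 = 1.502 d⁻¹.

k_2 ≈ 1.50 d⁻¹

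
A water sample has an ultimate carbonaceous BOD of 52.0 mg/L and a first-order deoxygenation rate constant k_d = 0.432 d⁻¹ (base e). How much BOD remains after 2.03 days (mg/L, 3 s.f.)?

L_t = L₀ e^(−k_d t) = 52.0 × e^(−0.432×2.03) = 52.0 × 0.4160 = 21.63 mg/L.

L ≈ 21.6 mg/L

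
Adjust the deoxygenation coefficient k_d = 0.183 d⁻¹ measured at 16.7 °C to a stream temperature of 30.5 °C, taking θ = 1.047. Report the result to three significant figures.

k_d ≈ 0.345 d⁻¹

k_d(T₂) = k_d(T₁) · θ^(T₂−T₁) = 0.183 × 1.047^(30.5−16.7)
= 0.183 × 1.047^13.8 = 0.183 × 1.885 = 0.3449 d⁻¹.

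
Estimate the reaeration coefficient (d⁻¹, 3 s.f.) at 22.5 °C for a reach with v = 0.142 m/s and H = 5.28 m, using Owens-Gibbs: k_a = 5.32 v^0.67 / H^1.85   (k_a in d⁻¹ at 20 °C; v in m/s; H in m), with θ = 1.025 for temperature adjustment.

k_a(20) = 5.32 × 0.142^0.67 / 5.28^1.85 = 5.32 × 0.2704 / 21.72 = 0.06623 d⁻¹.
k_a(22.5) = 0.06623 × 1.025^(22.5−20) = 0.06623 × 1.064 = 0.07045 d⁻¹.

k_a ≈ 0.0705 d⁻¹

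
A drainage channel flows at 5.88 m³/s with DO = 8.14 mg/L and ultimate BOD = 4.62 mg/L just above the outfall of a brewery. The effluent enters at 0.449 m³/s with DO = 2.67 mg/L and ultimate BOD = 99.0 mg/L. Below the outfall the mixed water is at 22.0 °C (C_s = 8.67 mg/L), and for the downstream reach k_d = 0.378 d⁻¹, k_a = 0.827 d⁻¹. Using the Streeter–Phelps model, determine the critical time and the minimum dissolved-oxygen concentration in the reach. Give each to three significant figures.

t_c ≈ 1.52 d; minimum DO ≈ 5.76 mg/L

Mixed DO = (5.88×8.14 + 0.449×2.67)/(5.88+0.449) = 49.06/6.329 = 7.752 mg/L.
Mixed L₀ = (5.88×4.62 + 0.449×99.0)/(6.329) = 71.62/6.329 = 11.32 mg/L.
Initial deficit D₀ = C_s − DO₀ = 8.67 − 7.752 = 0.9181 mg/L.
t_c = (1/0.4490) ln[(0.827/0.378)(1 − 0.9181×0.4490/(0.378×11.32))] = 2.227 × ln(1.977) = 1.518 d.
D_c = (0.378/0.827) × 11.32 × e^(−0.378×1.518) = 0.4571 × 11.32 × 0.5634 = 2.914 mg/L.
Minimum DO = 8.67 − 2.914 = 5.756 mg/L.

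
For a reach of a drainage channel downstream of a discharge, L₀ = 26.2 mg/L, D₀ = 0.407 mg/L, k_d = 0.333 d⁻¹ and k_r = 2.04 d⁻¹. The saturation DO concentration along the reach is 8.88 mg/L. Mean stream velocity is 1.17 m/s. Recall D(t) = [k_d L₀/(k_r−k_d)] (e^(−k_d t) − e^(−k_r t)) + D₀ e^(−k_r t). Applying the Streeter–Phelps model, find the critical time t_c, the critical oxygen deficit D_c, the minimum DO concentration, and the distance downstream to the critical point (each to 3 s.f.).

t_c = [1/(k_r−k_d)] ln[(k_r/k_d)(1 − D₀(k_r−k_d)/(k_d L₀))]
= [1/(2.04−0.333)] ln[(2.04/0.333)(1 − 0.407×1.707/(0.333×26.2))]
= (1/1.707) ln[6.126 × 0.9204] = 0.5858 × ln(5.638) = 0.5858 × 1.730 = 1.013 d.
L(t_c) = L₀ e^(−k_d t_c) = 26.2 × 0.7136 = 18.70 mg/L, and at the critical point k_r D_c = k_d L, so D_c = (0.333/2.04) × 18.70 = 3.052 mg/L.
Minimum DO = C_s − D_c = 8.88 − 3.052 = 5.828 mg/L.
x_c = v t_c = 1.17 m/s × 1.013 d × 86400 s/d = 102400 m ≈ 102 km.

t_c ≈ 1.01 d; D_c ≈ 3.05 mg/L; min DO ≈ 5.83 mg/L; x_c ≈ 102 km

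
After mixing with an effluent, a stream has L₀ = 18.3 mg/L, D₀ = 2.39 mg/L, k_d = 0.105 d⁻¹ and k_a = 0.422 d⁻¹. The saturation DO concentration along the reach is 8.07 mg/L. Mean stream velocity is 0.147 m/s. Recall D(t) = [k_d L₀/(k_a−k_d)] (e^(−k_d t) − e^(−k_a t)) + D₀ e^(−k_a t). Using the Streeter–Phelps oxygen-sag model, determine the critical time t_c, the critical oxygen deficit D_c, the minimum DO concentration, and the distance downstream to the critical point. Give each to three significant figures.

t_c ≈ 2.81 d; D_c ≈ 3.39 mg/L; min DO ≈ 4.68 mg/L; x_c ≈ 35.6 km

At the critical point dD/dt = 0, so k_d L₀ e^(−k_d t) = k_a D. Substituting D(t) from the Streeter–Phelps equation and solving for t gives
t_c = ln[(k_a/k_d)(1 − D₀(k_a−k_d)/(k_d L₀))] / (k_a−k_d).
Here k_a−k_d = 0.3170 d⁻¹ and 1 − D₀(k_a−k_d)/(k_d L₀) = 1 − 2.39×0.3170/(0.105×18.3) = 0.6057, so
t_c = ln(4.019 × 0.6057) / 0.3170 = 0.8897 / 0.3170 = 2.807 d.
L(t_c) = L₀ e^(−k_d t_c) = 18.3 × 0.7448 = 13.63 mg/L, and at the critical point k_a D_c = k_d L, so D_c = (0.105/0.422) × 13.63 = 3.391 mg/L.
Minimum DO = C_s − D_c = 8.07 − 3.391 = 4.679 mg/L.
x_c = v t_c = 0.147 m/s × 2.807 d × 86400 s/d = 35650 m ≈ 35.6 km.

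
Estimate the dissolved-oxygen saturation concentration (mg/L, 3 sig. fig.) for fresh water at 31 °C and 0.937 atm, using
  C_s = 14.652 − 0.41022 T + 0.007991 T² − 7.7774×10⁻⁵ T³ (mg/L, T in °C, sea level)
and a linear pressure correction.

At sea level: C_s = 14.652 − 0.41022×31 + 0.007991×31² − 7.7774×10⁻⁵×31³ = 7.298 mg/L.
Pressure correction: C_s' = 7.298 × 0.937 = 6.838 mg/L.

C_s ≈ 6.84 mg/L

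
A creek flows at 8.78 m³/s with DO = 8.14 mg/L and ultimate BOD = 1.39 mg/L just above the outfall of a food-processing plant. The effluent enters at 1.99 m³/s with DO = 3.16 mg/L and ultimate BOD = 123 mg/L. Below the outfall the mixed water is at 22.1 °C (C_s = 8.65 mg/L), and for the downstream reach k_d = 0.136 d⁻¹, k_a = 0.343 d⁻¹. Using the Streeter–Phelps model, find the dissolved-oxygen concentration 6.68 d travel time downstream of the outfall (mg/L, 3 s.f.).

DO ≈ 3.77 mg/L

Mixed DO = (8.78×8.14 + 1.99×3.16)/(8.78+1.99) = 77.76/10.77 = 7.220 mg/L.
Mixed L₀ = (8.78×1.39 + 1.99×123)/(10.77) = 257.0/10.77 = 23.86 mg/L.
Initial deficit D₀ = C_s − DO₀ = 8.65 − 7.220 = 1.430 mg/L.
D(6.68) = [0.136×23.86/(0.343−0.136)](e^(−0.136×6.68) − e^(−0.343×6.68)) + 1.430 e^(−0.343×6.68)
= 15.68 × (0.4031 − 0.1011) + 1.430 × 0.1011 = 4.879 mg/L.
DO = 8.65 − 4.879 = 3.771 mg/L.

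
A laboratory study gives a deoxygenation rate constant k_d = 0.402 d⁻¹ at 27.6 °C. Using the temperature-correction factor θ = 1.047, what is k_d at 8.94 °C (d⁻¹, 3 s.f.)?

k_d(T₂) = k_d(T₁) · θ^(T₂−T₁) = 0.402 × 1.047^(8.94−27.6)
= 0.402 × 1.047^-18.7 = 0.402 × 0.4244 = 0.1706 d⁻¹.

k_d ≈ 0.171 d⁻¹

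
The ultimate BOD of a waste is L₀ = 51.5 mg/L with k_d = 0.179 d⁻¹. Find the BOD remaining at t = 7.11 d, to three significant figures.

L ≈ 14.4 mg/L

L_t = L₀ e^(−k_d t) = 51.5 × e^(−0.179×7.11) = 51.5 × 0.2801 = 14.42 mg/L.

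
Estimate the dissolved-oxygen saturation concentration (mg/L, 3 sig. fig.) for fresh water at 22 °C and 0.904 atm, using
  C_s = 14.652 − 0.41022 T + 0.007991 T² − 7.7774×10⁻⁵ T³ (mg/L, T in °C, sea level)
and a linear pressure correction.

At sea level: C_s = 14.652 − 0.41022×22 + 0.007991×22² − 7.7774×10⁻⁵×22³ = 8.667 mg/L.
Pressure correction: C_s' = 8.667 × 0.904 = 7.835 mg/L.

C_s ≈ 7.83 mg/L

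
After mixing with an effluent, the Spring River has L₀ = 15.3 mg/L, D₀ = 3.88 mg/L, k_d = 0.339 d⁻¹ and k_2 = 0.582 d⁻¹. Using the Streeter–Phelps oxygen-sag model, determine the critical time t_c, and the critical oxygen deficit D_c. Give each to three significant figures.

At the critical point dD/dt = 0, so k_d L₀ e^(−k_d t) = k_2 D. Substituting D(t) from the Streeter–Phelps equation and solving for t gives
t_c = ln[(k_2/k_d)(1 − D₀(k_2−k_d)/(k_d L₀))] / (k_2−k_d).
Here k_2−k_d = 0.2430 d⁻¹ and 1 − D₀(k_2−k_d)/(k_d L₀) = 1 − 3.88×0.2430/(0.339×15.3) = 0.8182, so
t_c = ln(1.717 × 0.8182) / 0.2430 = 0.3398 / 0.2430 = 1.399 d.
L(t_c) = L₀ e^(−k_d t_c) = 15.3 × 0.6224 = 9.523 mg/L, and at the critical point k_2 D_c = k_d L, so D_c = (0.339/0.582) × 9.523 = 5.547 mg/L.

t_c ≈ 1.40 d; D_c ≈ 5.55 mg/L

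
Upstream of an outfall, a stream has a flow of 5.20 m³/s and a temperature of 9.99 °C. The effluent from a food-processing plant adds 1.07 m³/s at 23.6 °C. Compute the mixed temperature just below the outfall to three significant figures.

12.3 °C

Flow-weighted mixing: C = (Q_r C_r + Q_w C_w)/(Q_r + Q_w)
= (5.20×9.99 + 1.07×23.6)/(5.20 + 1.07) = 77.20/6.270 = 12.31 °C.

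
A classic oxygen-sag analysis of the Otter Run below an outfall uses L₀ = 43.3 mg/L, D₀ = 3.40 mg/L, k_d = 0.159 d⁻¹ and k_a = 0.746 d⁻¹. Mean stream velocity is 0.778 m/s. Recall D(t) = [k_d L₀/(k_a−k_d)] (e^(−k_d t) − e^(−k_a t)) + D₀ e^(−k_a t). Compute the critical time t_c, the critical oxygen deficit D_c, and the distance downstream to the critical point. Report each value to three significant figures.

t_c ≈ 2.05 d; D_c ≈ 6.66 mg/L; x_c ≈ 138 km

t_c = [1/(k_a−k_d)] ln[(k_a/k_d)(1 − D₀(k_a−k_d)/(k_d L₀))]
= [1/(0.746−0.159)] ln[(0.746/0.159)(1 − 3.40×0.5870/(0.159×43.3))]
= (1/0.5870) ln[4.692 × 0.7101] = 1.704 × ln(3.332) = 1.704 × 1.203 = 2.050 d.
D_c = (k_d/k_a) L₀ e^(−k_d t_c) = (0.159/0.746) × 43.3 × e^(−0.159×2.050) = 0.2131 × 43.3 × 0.7218 = 6.661 mg/L.
x_c = v t_c = 0.778 m/s × 2.050 d × 86400 s/d = 137800 m ≈ 138 km.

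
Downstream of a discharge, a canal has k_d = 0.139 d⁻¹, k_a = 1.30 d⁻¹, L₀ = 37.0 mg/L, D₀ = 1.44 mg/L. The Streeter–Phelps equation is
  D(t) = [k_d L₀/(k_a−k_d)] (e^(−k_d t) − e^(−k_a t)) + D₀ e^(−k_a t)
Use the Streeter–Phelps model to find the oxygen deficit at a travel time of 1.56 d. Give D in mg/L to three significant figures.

D ≈ 3.17 mg/L

k_d L₀/(k_a−k_d) = 0.139×37.0/(1.30−0.139) = 5.143/1.161 = 4.430 mg/L.
e^(−k_d t) = e^(−0.139×1.560) = 0.8051; e^(−k_a t) = e^(−1.30×1.560) = 0.1316.
D = 4.430 × (0.8051 − 0.1316) + 1.44 × 0.1316 = 2.983 + 0.1895 = 3.173 mg/L.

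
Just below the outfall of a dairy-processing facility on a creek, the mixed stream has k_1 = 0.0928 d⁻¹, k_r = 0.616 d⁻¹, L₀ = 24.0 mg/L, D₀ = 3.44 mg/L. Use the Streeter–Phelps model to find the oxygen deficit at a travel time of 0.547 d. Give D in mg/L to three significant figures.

k_1 L₀/(k_r−k_1) = 0.0928×24.0/(0.616−0.0928) = 2.227/0.5232 = 4.257 mg/L.
e^(−k_1 t) = e^(−0.0928×0.5470) = 0.9505; e^(−k_r t) = e^(−0.616×0.5470) = 0.7139.
D = 4.257 × (0.9505 − 0.7139) + 3.44 × 0.7139 = 1.007 + 2.456 = 3.463 mg/L.

D ≈ 3.46 mg/L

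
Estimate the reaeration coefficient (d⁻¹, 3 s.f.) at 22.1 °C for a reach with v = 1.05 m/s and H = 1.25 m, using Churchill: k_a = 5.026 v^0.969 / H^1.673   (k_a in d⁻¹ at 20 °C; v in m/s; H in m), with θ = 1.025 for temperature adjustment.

k_a ≈ 3.82 d⁻¹

k_a(20) = 5.026 × 1.05^0.969 / 1.25^1.673 = 5.026 × 1.048 / 1.453 = 3.628 d⁻¹.
k_a(22.1) = 3.628 × 1.025^(22.1−20) = 3.628 × 1.053 = 3.821 d⁻¹.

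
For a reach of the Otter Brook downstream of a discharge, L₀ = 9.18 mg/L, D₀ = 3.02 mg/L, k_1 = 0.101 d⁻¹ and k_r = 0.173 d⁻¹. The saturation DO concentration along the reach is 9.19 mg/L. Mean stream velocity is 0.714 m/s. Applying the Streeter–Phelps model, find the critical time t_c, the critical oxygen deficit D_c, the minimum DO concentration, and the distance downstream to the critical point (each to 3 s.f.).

With k_r/k_1 = 1.713 and 1 − D₀(k_r−k_1)/(k_1 L₀) = 0.7655,
t_c = ln(1.713 × 0.7655) / (0.173 − 0.101) = ln(1.311) / 0.07200 = 0.2709/0.07200 = 3.763 d.
D_c = (k_1/k_r) L₀ e^(−k_1 t_c) = (0.101/0.173) × 9.18 × e^(−0.101×3.763) = 0.5838 × 9.18 × 0.6838 = 3.665 mg/L.
Minimum DO = C_s − D_c = 9.19 − 3.665 = 5.525 mg/L.
x_c = v t_c = 0.714 m/s × 3.763 d × 86400 s/d = 232100 m ≈ 232 km.

t_c ≈ 3.76 d; D_c ≈ 3.66 mg/L; min DO ≈ 5.53 mg/L; x_c ≈ 232 km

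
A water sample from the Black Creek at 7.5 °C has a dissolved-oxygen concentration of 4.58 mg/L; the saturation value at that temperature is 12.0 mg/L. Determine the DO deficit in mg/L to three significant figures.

D = C_s − C = 12.0 − 4.58 = 7.42 mg/L.

D ≈ 7.42 mg/L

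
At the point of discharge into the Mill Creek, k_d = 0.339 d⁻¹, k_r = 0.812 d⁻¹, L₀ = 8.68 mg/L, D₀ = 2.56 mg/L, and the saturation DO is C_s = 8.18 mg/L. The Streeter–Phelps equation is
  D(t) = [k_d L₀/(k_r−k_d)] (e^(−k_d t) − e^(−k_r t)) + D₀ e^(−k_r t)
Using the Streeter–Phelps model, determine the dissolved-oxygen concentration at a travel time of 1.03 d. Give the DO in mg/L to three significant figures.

DO ≈ 5.38 mg/L

k_d L₀/(k_r−k_d) = 0.339×8.68/(0.812−0.339) = 2.943/0.4730 = 6.221 mg/L.
e^(−k_d t) = e^(−0.339×1.030) = 0.7053; e^(−k_r t) = e^(−0.812×1.030) = 0.4333.
D = 6.221 × (0.7053 − 0.4333) + 2.56 × 0.4333 = 1.692 + 1.109 = 2.801 mg/L.
DO = C_s − D = 8.18 − 2.801 = 5.379 mg/L.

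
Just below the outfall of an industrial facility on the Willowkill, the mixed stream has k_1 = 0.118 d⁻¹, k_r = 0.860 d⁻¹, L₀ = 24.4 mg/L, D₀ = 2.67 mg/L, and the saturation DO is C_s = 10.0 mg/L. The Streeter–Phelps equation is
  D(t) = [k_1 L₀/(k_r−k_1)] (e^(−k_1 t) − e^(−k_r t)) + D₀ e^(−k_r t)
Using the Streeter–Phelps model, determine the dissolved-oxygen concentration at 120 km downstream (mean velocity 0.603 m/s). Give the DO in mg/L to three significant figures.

Travel time t = x/v = 120 km / (0.603 m/s) = 120000 m / 0.603 m/s = 199000 s = 2.303 d.
k_1 L₀/(k_r−k_1) = 0.118×24.4/(0.860−0.118) = 2.879/0.7420 = 3.880 mg/L.
e^(−k_1 t) = e^(−0.118×2.303) = 0.7620; e^(−k_r t) = e^(−0.860×2.303) = 0.1380.
D = 3.880 × (0.7620 − 0.1380) + 2.67 × 0.1380 = 2.422 + 0.3683 = 2.790 mg/L.
DO = C_s − D = 10.0 − 2.790 = 7.210 mg/L.

DO ≈ 7.21 mg/L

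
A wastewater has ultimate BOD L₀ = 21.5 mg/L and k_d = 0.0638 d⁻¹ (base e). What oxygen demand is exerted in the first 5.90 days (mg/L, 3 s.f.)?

y ≈ 6.74 mg/L

y_t = L₀(1 − e^(−k_d t)) = 21.5 × (1 − e^(−0.0638×5.90))
= 21.5 × (1 − 0.6863) = 21.5 × 0.3137 = 6.744 mg/L.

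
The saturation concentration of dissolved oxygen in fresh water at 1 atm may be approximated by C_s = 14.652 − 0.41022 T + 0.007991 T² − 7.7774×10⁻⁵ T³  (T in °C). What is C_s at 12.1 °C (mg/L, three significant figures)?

C_s ≈ 10.7 mg/L

C_s = 14.652 − 0.41022×12.1 + 0.007991×12.1² − 7.7774×10⁻⁵×12.1³ = 10.72 mg/L.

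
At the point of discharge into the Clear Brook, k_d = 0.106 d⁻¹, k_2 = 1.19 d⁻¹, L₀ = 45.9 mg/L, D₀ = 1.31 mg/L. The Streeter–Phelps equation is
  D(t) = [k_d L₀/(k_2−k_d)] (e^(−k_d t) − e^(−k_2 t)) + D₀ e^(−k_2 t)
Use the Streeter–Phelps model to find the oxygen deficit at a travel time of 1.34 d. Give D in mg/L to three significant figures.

D ≈ 3.25 mg/L

k_d L₀/(k_2−k_d) = 0.106×45.9/(1.19−0.106) = 4.865/1.084 = 4.488 mg/L.
e^(−k_d t) = e^(−0.106×1.340) = 0.8676; e^(−k_2 t) = e^(−1.19×1.340) = 0.2030.
D = 4.488 × (0.8676 − 0.2030) + 1.31 × 0.2030 = 2.983 + 0.2659 = 3.249 mg/L.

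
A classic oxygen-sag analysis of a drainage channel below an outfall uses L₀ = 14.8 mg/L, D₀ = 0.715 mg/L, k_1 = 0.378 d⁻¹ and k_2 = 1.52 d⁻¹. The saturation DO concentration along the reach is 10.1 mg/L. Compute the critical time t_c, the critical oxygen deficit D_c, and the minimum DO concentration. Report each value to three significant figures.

t_c ≈ 1.08 d; D_c ≈ 2.45 mg/L; min DO ≈ 7.65 mg/L

t_c = [1/(k_2−k_1)] ln[(k_2/k_1)(1 − D₀(k_2−k_1)/(k_1 L₀))]
= [1/(1.52−0.378)] ln[(1.52/0.378)(1 − 0.715×1.142/(0.378×14.8))]
= (1/1.142) ln[4.021 × 0.8540] = 0.8757 × ln(3.434) = 0.8757 × 1.234 = 1.080 d.
L(t_c) = L₀ e^(−k_1 t_c) = 14.8 × 0.6647 = 9.838 mg/L, and at the critical point k_2 D_c = k_1 L, so D_c = (0.378/1.52) × 9.838 = 2.447 mg/L.
Minimum DO = C_s − D_c = 10.1 − 2.447 = 7.653 mg/L.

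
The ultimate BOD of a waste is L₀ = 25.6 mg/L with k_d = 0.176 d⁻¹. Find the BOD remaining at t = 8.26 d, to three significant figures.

L_t = L₀ e^(−k_d t) = 25.6 × e^(−0.176×8.26) = 25.6 × 0.2337 = 5.982 mg/L.

L ≈ 5.98 mg/L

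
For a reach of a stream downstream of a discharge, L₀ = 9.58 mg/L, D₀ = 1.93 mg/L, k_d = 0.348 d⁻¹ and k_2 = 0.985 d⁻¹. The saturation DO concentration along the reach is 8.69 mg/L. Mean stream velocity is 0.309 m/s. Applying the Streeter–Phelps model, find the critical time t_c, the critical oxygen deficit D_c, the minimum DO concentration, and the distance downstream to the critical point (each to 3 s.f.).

t_c ≈ 0.911 d; D_c ≈ 2.46 mg/L; min DO ≈ 6.23 mg/L; x_c ≈ 24.3 km

At the critical point dD/dt = 0, so k_d L₀ e^(−k_d t) = k_2 D. Substituting D(t) from the Streeter–Phelps equation and solving for t gives
t_c = ln[(k_2/k_d)(1 − D₀(k_2−k_d)/(k_d L₀))] / (k_2−k_d).
Here k_2−k_d = 0.6370 d⁻¹ and 1 − D₀(k_2−k_d)/(k_d L₀) = 1 − 1.93×0.6370/(0.348×9.58) = 0.6312, so
t_c = ln(2.830 × 0.6312) / 0.6370 = 0.5804 / 0.6370 = 0.9111 d.
L(t_c) = L₀ e^(−k_d t_c) = 9.58 × 0.7283 = 6.977 mg/L, and at the critical point k_2 D_c = k_d L, so D_c = (0.348/0.985) × 6.977 = 2.465 mg/L.
Minimum DO = C_s − D_c = 8.69 − 2.465 = 6.225 mg/L.
x_c = v t_c = 0.309 m/s × 0.9111 d × 86400 s/d = 24320 m ≈ 24.3 km.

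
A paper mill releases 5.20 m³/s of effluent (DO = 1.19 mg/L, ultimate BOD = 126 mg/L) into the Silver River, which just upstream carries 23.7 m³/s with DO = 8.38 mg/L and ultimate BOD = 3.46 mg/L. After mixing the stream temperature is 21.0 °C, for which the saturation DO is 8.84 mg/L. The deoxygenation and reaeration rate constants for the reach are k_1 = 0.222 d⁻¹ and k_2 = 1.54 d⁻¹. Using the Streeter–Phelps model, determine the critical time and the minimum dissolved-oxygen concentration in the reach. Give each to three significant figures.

Mixed DO = (23.7×8.38 + 5.20×1.19)/(23.7+5.20) = 204.8/28.90 = 7.086 mg/L.
Mixed L₀ = (23.7×3.46 + 5.20×126)/(28.90) = 737.2/28.90 = 25.51 mg/L.
Initial deficit D₀ = C_s − DO₀ = 8.84 − 7.086 = 1.754 mg/L.
t_c = (1/1.318) ln[(1.54/0.222)(1 − 1.754×1.318/(0.222×25.51))] = 0.7587 × ln(4.106) = 1.072 d.
D_c = (0.222/1.54) × 25.51 × e^(−0.222×1.072) = 0.1442 × 25.51 × 0.7883 = 2.899 mg/L.
Minimum DO = 8.84 − 2.899 = 5.941 mg/L.

t_c ≈ 1.07 d; minimum DO ≈ 5.94 mg/L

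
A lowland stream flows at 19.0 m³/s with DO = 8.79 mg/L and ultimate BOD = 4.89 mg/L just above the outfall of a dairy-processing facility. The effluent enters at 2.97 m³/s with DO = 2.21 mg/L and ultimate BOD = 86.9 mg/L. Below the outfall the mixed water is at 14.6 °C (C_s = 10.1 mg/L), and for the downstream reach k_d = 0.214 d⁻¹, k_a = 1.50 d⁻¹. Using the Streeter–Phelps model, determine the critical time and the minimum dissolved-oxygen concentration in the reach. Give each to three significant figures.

Mixed DO = (19.0×8.79 + 2.97×2.21)/(19.0+2.97) = 173.6/21.97 = 7.900 mg/L.
Mixed L₀ = (19.0×4.89 + 2.97×86.9)/(21.97) = 351.0/21.97 = 15.98 mg/L.
Initial deficit D₀ = C_s − DO₀ = 10.1 − 7.900 = 2.200 mg/L.
t_c = (1/1.286) ln[(1.50/0.214)(1 − 2.200×1.286/(0.214×15.98))] = 0.7776 × ln(1.210) = 0.1485 d.
D_c = (0.214/1.50) × 15.98 × e^(−0.214×0.1485) = 0.1427 × 15.98 × 0.9687 = 2.208 mg/L.
Minimum DO = 10.1 − 2.208 = 7.892 mg/L.

t_c ≈ 0.148 d; minimum DO ≈ 7.89 mg/L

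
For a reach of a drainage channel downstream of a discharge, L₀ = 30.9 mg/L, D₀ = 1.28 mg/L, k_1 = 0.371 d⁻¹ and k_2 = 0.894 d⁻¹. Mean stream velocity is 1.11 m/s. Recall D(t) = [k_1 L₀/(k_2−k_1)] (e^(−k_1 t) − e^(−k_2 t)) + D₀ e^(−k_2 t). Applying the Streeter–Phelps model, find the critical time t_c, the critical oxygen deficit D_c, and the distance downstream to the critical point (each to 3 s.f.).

t_c ≈ 1.57 d; D_c ≈ 7.17 mg/L; x_c ≈ 150 km

t_c = [1/(k_2−k_1)] ln[(k_2/k_1)(1 − D₀(k_2−k_1)/(k_1 L₀))]
= [1/(0.894−0.371)] ln[(0.894/0.371)(1 − 1.28×0.5230/(0.371×30.9))]
= (1/0.5230) ln[2.410 × 0.9416] = 1.912 × ln(2.269) = 1.912 × 0.8193 = 1.567 d.
L(t_c) = L₀ e^(−k_1 t_c) = 30.9 × 0.5592 = 17.28 mg/L, and at the critical point k_2 D_c = k_1 L, so D_c = (0.371/0.894) × 17.28 = 7.171 mg/L.
x_c = v t_c = 1.11 m/s × 1.567 d × 86400 s/d = 150200 m ≈ 150 km.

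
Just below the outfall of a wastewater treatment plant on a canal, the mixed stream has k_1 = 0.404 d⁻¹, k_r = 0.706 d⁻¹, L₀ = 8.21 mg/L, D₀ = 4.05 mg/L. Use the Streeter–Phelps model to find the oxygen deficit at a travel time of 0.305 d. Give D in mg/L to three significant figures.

k_1 L₀/(k_r−k_1) = 0.404×8.21/(0.706−0.404) = 3.317/0.3020 = 10.98 mg/L.
e^(−k_1 t) = e^(−0.404×0.3050) = 0.8841; e^(−k_r t) = e^(−0.706×0.3050) = 0.8063.
D = 10.98 × (0.8841 − 0.8063) + 4.05 × 0.8063 = 0.8544 + 3.265 = 4.120 mg/L.

D ≈ 4.12 mg/L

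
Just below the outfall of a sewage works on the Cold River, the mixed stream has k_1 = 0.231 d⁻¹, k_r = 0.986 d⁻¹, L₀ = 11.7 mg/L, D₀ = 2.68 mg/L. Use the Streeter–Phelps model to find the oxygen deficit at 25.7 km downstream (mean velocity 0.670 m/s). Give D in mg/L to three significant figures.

D ≈ 2.65 mg/L

Travel time t = x/v = 25.7 km / (0.670 m/s) = 25700 m / 0.670 m/s = 38360 s = 0.4440 d.
k_1 L₀/(k_r−k_1) = 0.231×11.7/(0.986−0.231) = 2.703/0.7550 = 3.580 mg/L.
e^(−k_1 t) = e^(−0.231×0.4440) = 0.9025; e^(−k_r t) = e^(−0.986×0.4440) = 0.6455.
D = 3.580 × (0.9025 − 0.6455) + 2.68 × 0.6455 = 0.9201 + 1.730 = 2.650 mg/L.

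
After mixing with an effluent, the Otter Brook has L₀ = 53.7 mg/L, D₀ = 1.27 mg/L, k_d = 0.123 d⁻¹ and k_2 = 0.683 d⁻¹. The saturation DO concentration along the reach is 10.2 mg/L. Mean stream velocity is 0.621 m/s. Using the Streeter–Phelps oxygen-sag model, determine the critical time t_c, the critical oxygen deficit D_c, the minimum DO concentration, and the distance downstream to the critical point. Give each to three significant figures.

t_c ≈ 2.86 d; D_c ≈ 6.80 mg/L; min DO ≈ 3.40 mg/L; x_c ≈ 153 km

t_c = [1/(k_2−k_d)] ln[(k_2/k_d)(1 − D₀(k_2−k_d)/(k_d L₀))]
= [1/(0.683−0.123)] ln[(0.683/0.123)(1 − 1.27×0.5600/(0.123×53.7))]
= (1/0.5600) ln[5.553 × 0.8923] = 1.786 × ln(4.955) = 1.786 × 1.600 = 2.858 d.
D_c = (k_d/k_2) L₀ e^(−k_d t_c) = (0.123/0.683) × 53.7 × e^(−0.123×2.858) = 0.1801 × 53.7 × 0.7036 = 6.805 mg/L.
Minimum DO = C_s − D_c = 10.2 − 6.805 = 3.395 mg/L.
x_c = v t_c = 0.621 m/s × 2.858 d × 86400 s/d = 153300 m ≈ 153 km.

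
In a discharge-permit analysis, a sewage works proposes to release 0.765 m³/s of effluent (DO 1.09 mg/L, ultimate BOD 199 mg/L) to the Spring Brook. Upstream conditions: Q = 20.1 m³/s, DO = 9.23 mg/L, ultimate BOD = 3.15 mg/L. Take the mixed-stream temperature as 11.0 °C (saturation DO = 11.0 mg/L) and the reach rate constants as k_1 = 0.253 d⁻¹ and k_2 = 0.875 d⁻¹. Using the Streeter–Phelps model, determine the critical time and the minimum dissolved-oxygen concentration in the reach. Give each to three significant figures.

Mixed DO = (20.1×9.23 + 0.765×1.09)/(20.1+0.765) = 186.4/20.87 = 8.932 mg/L.
Mixed L₀ = (20.1×3.15 + 0.765×199)/(20.87) = 215.6/20.87 = 10.33 mg/L.
Initial deficit D₀ = C_s − DO₀ = 11.0 − 8.932 = 2.068 mg/L.
t_c = (1/0.6220) ln[(0.875/0.253)(1 − 2.068×0.6220/(0.253×10.33))] = 1.608 × ln(1.756) = 0.9053 d.
D_c = (0.253/0.875) × 10.33 × e^(−0.253×0.9053) = 0.2891 × 10.33 × 0.7953 = 2.376 mg/L.
Minimum DO = 11.0 − 2.376 = 8.624 mg/L.

t_c ≈ 0.905 d; minimum DO ≈ 8.62 mg/L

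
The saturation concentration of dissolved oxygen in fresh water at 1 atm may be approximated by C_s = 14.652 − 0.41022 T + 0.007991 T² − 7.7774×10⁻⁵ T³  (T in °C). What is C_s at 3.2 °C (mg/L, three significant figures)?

C_s = 14.652 − 0.41022×3.2 + 0.007991×3.2² − 7.7774×10⁻⁵×3.2³ = 13.42 mg/L.

C_s ≈ 13.4 mg/L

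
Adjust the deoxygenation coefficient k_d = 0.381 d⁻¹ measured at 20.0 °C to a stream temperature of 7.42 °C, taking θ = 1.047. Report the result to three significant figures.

k_d(T₂) = k_d(T₁) · θ^(T₂−T₁) = 0.381 × 1.047^(7.42−20.0)
= 0.381 × 1.047^-12.6 = 0.381 × 0.5611 = 0.2138 d⁻¹.

k_d ≈ 0.214 d⁻¹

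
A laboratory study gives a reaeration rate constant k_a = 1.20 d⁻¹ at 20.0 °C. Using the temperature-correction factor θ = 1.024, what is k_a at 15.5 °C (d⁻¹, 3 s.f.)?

k_a(T₂) = k_a(T₁) · θ^(T₂−T₁) = 1.20 × 1.024^(15.5−20.0)
= 1.20 × 1.024^-4.50 = 1.20 × 0.8988 = 1.079 d⁻¹.

k_a ≈ 1.08 d⁻¹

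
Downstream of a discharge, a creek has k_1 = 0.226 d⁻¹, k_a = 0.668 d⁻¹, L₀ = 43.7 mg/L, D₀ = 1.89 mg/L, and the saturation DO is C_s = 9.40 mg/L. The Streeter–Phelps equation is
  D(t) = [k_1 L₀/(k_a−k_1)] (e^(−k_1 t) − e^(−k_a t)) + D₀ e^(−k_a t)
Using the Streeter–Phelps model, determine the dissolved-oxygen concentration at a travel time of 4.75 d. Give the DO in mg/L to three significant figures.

DO ≈ 2.62 mg/L

k_1 L₀/(k_a−k_1) = 0.226×43.7/(0.668−0.226) = 9.876/0.4420 = 22.34 mg/L.
e^(−k_1 t) = e^(−0.226×4.750) = 0.3418; e^(−k_a t) = e^(−0.668×4.750) = 0.04188.
D = 22.34 × (0.3418 − 0.04188) + 1.89 × 0.04188 = 6.702 + 0.07915 = 6.781 mg/L.
DO = C_s − D = 9.40 − 6.781 = 2.619 mg/L.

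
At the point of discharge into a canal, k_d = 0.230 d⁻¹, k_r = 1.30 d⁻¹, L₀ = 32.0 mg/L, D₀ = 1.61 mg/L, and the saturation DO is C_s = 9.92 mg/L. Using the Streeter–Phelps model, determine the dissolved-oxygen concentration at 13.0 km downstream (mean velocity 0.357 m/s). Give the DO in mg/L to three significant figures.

Travel time t = x/v = 13.0 km / (0.357 m/s) = 13000 m / 0.357 m/s = 36410 s = 0.4215 d.
k_d L₀/(k_r−k_d) = 0.230×32.0/(1.30−0.230) = 7.360/1.070 = 6.879 mg/L.
e^(−k_d t) = e^(−0.230×0.4215) = 0.9076; e^(−k_r t) = e^(−1.30×0.4215) = 0.5782.
D = 6.879 × (0.9076 − 0.5782) + 1.61 × 0.5782 = 2.266 + 0.9308 = 3.197 mg/L.
DO = C_s − D = 9.92 − 3.197 = 6.723 mg/L.

DO ≈ 6.72 mg/L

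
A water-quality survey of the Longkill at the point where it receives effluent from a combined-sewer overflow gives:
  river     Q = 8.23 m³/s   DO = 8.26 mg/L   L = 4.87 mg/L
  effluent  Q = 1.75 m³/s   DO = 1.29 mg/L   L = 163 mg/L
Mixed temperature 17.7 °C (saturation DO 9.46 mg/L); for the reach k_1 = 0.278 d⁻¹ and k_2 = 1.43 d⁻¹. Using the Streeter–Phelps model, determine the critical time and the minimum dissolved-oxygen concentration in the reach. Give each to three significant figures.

Mixed DO = (8.23×8.26 + 1.75×1.29)/(8.23+1.75) = 70.24/9.980 = 7.038 mg/L.
Mixed L₀ = (8.23×4.87 + 1.75×163)/(9.980) = 325.3/9.980 = 32.60 mg/L.
Initial deficit D₀ = C_s − DO₀ = 9.46 − 7.038 = 2.422 mg/L.
t_c = (1/1.152) ln[(1.43/0.278)(1 − 2.422×1.152/(0.278×32.60))] = 0.8681 × ln(3.560) = 1.102 d.
D_c = (0.278/1.43) × 32.60 × e^(−0.278×1.102) = 0.1944 × 32.60 × 0.7361 = 4.665 mg/L.
Minimum DO = 9.46 − 4.665 = 4.795 mg/L.

t_c ≈ 1.10 d; minimum DO ≈ 4.80 mg/L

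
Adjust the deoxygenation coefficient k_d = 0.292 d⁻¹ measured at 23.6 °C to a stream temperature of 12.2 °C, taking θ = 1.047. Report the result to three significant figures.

k_d(T₂) = k_d(T₁) · θ^(T₂−T₁) = 0.292 × 1.047^(12.2−23.6)
= 0.292 × 1.047^-11.4 = 0.292 × 0.5924 = 0.1730 d⁻¹.

k_d ≈ 0.173 d⁻¹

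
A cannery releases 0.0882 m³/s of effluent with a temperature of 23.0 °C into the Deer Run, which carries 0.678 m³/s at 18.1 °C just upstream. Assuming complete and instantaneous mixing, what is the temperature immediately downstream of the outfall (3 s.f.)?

18.7 °C

Flow-weighted mixing: C = (Q_r C_r + Q_w C_w)/(Q_r + Q_w)
= (0.678×18.1 + 0.0882×23.0)/(0.678 + 0.0882) = 14.30/0.7662 = 18.66 °C.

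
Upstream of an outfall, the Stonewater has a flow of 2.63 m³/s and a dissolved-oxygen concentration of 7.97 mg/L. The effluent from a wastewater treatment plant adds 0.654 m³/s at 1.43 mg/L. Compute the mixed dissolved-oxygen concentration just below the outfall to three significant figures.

Flow-weighted mixing: C = (Q_r C_r + Q_w C_w)/(Q_r + Q_w)
= (2.63×7.97 + 0.654×1.43)/(2.63 + 0.654) = 21.90/3.284 = 6.668 mg/L.

6.67 mg/L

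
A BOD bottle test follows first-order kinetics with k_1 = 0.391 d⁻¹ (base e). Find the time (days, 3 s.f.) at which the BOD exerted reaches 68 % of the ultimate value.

y/L₀ = 1 − e^(−k_1 t) = 0.68 ⇒ e^(−k_1 t) = 0.320
t = −ln(0.320) / 0.391 = 1.139 / 0.391 = 2.914 d.

t ≈ 2.91 d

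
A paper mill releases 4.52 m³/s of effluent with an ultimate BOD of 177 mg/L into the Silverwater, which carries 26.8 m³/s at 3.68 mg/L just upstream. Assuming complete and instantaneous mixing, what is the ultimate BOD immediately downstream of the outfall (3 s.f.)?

Flow-weighted mixing: C = (Q_r C_r + Q_w C_w)/(Q_r + Q_w)
= (26.8×3.68 + 4.52×177)/(26.8 + 4.52) = 898.7/31.32 = 28.69 mg/L.

28.7 mg/L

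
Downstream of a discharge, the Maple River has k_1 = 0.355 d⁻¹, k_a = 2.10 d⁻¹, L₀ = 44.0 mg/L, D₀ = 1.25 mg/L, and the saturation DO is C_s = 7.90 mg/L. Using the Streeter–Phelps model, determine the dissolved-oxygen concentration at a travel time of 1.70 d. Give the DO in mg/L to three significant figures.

DO ≈ 3.22 mg/L

k_1 L₀/(k_a−k_1) = 0.355×44.0/(2.10−0.355) = 15.62/1.745 = 8.951 mg/L.
e^(−k_1 t) = e^(−0.355×1.700) = 0.5469; e^(−k_a t) = e^(−2.10×1.700) = 0.02816.
D = 8.951 × (0.5469 − 0.02816) + 1.25 × 0.02816 = 4.643 + 0.03519 = 4.679 mg/L.
DO = C_s − D = 7.90 − 4.679 = 3.221 mg/L.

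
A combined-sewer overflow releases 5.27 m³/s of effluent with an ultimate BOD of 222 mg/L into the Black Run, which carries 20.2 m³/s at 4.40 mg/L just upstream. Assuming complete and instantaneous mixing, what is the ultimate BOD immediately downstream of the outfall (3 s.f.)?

49.4 mg/L

Flow-weighted mixing: C = (Q_r C_r + Q_w C_w)/(Q_r + Q_w)
= (20.2×4.40 + 5.27×222)/(20.2 + 5.27) = 1259/25.47 = 49.42 mg/L.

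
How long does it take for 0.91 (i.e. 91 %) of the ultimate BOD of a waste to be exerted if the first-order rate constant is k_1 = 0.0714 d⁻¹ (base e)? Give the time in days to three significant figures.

y/L₀ = 1 − e^(−k_1 t) = 0.91 ⇒ e^(−k_1 t) = 0.0900
t = −ln(0.0900) / 0.0714 = 2.408 / 0.0714 = 33.72 d.

t ≈ 33.7 d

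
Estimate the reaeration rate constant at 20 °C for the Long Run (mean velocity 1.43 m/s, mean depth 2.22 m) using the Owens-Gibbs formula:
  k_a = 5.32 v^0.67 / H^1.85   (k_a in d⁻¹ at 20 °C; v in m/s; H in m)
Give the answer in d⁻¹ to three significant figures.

k_a ≈ 1.55 d⁻¹

k_a = 5.32 × 1.43^0.67 / 2.22^1.85 = 5.32 × 1.271 / 4.373 = 1.546 d⁻¹.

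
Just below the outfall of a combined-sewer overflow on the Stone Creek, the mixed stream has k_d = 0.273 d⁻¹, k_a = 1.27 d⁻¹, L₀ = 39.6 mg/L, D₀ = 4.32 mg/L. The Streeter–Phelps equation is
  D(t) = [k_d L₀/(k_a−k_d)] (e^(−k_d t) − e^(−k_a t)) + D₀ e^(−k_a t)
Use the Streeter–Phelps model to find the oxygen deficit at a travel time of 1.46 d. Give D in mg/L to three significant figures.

k_d L₀/(k_a−k_d) = 0.273×39.6/(1.27−0.273) = 10.81/0.9970 = 10.84 mg/L.
e^(−k_d t) = e^(−0.273×1.460) = 0.6713; e^(−k_a t) = e^(−1.27×1.460) = 0.1566.
D = 10.84 × (0.6713 − 0.1566) + 4.32 × 0.1566 = 5.581 + 0.6764 = 6.257 mg/L.

D ≈ 6.26 mg/L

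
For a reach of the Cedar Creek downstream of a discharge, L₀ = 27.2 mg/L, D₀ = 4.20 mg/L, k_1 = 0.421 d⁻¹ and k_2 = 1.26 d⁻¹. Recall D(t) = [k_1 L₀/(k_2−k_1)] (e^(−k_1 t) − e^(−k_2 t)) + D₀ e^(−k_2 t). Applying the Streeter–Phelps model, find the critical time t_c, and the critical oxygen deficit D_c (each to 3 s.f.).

t_c ≈ 0.868 d; D_c ≈ 6.31 mg/L

With k_2/k_1 = 2.993 and 1 − D₀(k_2−k_1)/(k_1 L₀) = 0.6923,
t_c = ln(2.993 × 0.6923) / (1.26 − 0.421) = ln(2.072) / 0.8390 = 0.7285/0.8390 = 0.8683 d.
L(t_c) = L₀ e^(−k_1 t_c) = 27.2 × 0.6938 = 18.87 mg/L, and at the critical point k_2 D_c = k_1 L, so D_c = (0.421/1.26) × 18.87 = 6.306 mg/L.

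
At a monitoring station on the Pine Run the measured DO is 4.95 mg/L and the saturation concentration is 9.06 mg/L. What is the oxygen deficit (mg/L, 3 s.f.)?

D ≈ 4.11 mg/L

D = C_s − C = 9.06 − 4.95 = 4.11 mg/L.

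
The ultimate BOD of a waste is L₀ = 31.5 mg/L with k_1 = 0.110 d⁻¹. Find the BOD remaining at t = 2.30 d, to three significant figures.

L_t = L₀ e^(−k_1 t) = 31.5 × e^(−0.110×2.30) = 31.5 × 0.7765 = 24.46 mg/L.

L ≈ 24.5 mg/L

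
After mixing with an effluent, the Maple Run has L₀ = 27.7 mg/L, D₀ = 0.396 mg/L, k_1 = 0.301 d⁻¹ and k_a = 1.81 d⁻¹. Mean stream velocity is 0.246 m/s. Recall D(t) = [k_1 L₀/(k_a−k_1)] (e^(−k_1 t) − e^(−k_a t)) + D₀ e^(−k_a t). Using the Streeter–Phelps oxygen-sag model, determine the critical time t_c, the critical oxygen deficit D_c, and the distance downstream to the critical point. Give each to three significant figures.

t_c ≈ 1.14 d; D_c ≈ 3.27 mg/L; x_c ≈ 24.2 km

With k_a/k_1 = 6.013 and 1 − D₀(k_a−k_1)/(k_1 L₀) = 0.9283,
t_c = ln(6.013 × 0.9283) / (1.81 − 0.301) = ln(5.582) / 1.509 = 1.720/1.509 = 1.140 d.
L(t_c) = L₀ e^(−k_1 t_c) = 27.7 × 0.7096 = 19.66 mg/L, and at the critical point k_a D_c = k_1 L, so D_c = (0.301/1.81) × 19.66 = 3.269 mg/L.
x_c = v t_c = 0.246 m/s × 1.140 d × 86400 s/d = 24220 m ≈ 24.2 km.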